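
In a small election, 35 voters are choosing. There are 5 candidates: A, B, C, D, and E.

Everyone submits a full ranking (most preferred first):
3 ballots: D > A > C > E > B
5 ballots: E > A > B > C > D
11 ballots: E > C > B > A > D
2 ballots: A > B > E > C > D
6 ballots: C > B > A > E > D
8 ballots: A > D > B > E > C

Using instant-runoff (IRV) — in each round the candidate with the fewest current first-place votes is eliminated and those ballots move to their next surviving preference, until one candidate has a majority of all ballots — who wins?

A

Round 1: A 10, B 0, C 6, D 3, E 16. B eliminated.
Round 2: A 10, C 6, D 3, E 16. D eliminated.
Round 3: A 13, C 6, E 16. C eliminated.
Round 4: A 19, E 16. A has a majority (≥18).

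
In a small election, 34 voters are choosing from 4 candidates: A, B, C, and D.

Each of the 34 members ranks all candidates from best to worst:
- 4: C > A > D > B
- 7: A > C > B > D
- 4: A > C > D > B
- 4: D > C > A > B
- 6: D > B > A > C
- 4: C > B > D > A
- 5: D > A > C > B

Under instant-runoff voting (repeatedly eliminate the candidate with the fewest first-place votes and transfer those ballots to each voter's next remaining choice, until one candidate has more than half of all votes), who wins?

Round 1: A 11, B 0, C 8, D 15. B eliminated.
Round 2: A 11, C 8, D 15. C eliminated.
Round 3: A 15, D 19. D has a majority (≥18).

D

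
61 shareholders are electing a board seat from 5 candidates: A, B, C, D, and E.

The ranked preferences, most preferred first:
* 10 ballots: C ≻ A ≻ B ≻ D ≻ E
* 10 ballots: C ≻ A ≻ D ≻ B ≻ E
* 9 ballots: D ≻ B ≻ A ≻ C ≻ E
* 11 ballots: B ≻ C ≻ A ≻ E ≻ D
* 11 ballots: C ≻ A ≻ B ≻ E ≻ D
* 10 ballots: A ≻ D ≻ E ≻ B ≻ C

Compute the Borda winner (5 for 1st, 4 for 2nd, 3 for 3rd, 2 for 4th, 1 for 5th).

A: 10×4 + 10×4 + 9×3 + 11×3 + 11×4 + 10×5 = 234
B: 10×3 + 10×2 + 9×4 + 11×5 + 11×3 + 10×2 = 194
C: 10×5 + 10×5 + 9×2 + 11×4 + 11×5 + 10×1 = 227
D: 10×2 + 10×3 + 9×5 + 11×1 + 11×1 + 10×4 = 157
E: 10×1 + 10×1 + 9×1 + 11×2 + 11×2 + 10×3 = 103

A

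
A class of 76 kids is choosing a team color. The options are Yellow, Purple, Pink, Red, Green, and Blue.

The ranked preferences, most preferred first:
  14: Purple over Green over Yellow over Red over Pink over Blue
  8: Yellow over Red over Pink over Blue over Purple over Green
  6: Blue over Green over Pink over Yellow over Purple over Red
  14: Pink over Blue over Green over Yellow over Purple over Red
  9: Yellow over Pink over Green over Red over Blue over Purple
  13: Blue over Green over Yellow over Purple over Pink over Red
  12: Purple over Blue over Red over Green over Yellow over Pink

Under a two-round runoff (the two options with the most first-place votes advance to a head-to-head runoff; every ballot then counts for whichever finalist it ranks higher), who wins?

Blue

Round 1 first-place votes: Yellow 17, Purple 26, Pink 14, Red 0, Green 0, Blue 19. Purple and Blue advance.
Runoff: Purple is ranked above Blue on 26 ballots, Blue above Purple on 50.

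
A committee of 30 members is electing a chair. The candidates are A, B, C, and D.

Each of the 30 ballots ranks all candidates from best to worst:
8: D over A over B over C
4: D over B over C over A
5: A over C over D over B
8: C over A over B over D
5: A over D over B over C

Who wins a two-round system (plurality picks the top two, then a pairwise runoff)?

A

Round 1 first-place votes: A 10, B 0, C 8, D 12. D and A advance.
Runoff: D is ranked above A on 12 ballots, A above D on 18.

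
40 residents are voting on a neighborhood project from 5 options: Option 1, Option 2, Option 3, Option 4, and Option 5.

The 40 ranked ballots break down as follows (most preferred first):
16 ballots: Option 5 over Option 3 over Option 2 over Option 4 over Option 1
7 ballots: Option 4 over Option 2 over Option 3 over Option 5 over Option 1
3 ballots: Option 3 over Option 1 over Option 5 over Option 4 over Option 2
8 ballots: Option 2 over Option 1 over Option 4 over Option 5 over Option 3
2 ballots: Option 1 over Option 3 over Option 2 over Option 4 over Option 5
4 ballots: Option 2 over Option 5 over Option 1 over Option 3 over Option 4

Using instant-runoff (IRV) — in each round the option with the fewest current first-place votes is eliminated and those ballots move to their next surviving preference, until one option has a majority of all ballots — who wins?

Option 2

Round 1: Option 1 2, Option 2 12, Option 3 3, Option 4 7, Option 5 16. Option 1 eliminated.
Round 2: Option 2 12, Option 3 5, Option 4 7, Option 5 16. Option 3 eliminated.
Round 3: Option 2 14, Option 4 7, Option 5 19. Option 4 eliminated.
Round 4: Option 2 21, Option 5 19. Option 2 has a majority (≥21).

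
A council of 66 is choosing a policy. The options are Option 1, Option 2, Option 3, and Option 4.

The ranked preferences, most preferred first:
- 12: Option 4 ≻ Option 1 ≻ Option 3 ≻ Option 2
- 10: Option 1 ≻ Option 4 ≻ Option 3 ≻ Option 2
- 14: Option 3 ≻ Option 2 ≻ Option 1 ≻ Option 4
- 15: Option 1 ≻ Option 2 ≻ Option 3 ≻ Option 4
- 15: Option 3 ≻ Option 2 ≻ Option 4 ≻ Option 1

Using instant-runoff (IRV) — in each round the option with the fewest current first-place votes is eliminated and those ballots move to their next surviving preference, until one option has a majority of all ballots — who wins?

Option 1

Round 1: Option 1 25, Option 2 0, Option 3 29, Option 4 12. Option 2 eliminated.
Round 2: Option 1 25, Option 3 29, Option 4 12. Option 4 eliminated.
Round 3: Option 1 37, Option 3 29. Option 1 has a majority (≥34).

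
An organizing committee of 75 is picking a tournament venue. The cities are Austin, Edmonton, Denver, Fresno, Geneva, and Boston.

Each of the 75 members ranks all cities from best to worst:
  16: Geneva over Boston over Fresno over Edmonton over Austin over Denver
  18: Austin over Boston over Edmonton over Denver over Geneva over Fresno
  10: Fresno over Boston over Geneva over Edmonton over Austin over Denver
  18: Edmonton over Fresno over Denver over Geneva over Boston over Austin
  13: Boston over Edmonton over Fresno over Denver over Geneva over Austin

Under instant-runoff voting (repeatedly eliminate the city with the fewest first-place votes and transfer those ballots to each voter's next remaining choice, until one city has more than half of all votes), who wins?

Boston

Round 1: Austin 18, Edmonton 18, Denver 0, Fresno 10, Geneva 16, Boston 13. Denver eliminated.
Round 2: Austin 18, Edmonton 18, Fresno 10, Geneva 16, Boston 13. Fresno eliminated.
Round 3: Austin 18, Edmonton 18, Geneva 16, Boston 23. Geneva eliminated.
Round 4: Austin 18, Edmonton 18, Boston 39. Boston has a majority (≥38).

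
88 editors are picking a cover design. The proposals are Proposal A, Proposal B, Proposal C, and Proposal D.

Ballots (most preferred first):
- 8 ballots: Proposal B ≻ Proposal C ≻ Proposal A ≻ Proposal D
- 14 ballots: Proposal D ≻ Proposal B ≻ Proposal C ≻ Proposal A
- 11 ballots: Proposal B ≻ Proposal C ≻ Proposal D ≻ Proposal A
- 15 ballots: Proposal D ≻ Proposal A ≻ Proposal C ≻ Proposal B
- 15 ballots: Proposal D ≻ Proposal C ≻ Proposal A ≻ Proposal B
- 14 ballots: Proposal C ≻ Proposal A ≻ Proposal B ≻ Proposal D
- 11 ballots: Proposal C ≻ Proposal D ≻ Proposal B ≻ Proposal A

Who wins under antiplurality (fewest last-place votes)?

Last-place votes: Proposal A 36, Proposal B 30, Proposal C 0, Proposal D 22.

Proposal C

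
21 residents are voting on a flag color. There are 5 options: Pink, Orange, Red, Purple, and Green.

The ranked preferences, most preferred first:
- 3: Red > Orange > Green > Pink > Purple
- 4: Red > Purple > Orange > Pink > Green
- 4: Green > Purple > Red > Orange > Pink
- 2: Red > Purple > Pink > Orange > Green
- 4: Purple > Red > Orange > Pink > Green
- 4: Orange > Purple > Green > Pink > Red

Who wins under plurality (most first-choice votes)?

Red

First-place votes: Pink 0, Orange 4, Red 9, Purple 4, Green 4.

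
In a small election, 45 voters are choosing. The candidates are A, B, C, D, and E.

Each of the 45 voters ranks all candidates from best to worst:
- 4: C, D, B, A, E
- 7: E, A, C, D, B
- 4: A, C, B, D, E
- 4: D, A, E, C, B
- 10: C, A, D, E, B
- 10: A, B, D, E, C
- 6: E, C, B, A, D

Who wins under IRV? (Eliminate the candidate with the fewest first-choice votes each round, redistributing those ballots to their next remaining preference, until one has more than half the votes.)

A

Round 1: A 14, B 0, C 14, D 4, E 13. B eliminated.
Round 2: A 14, C 14, D 4, E 13. D eliminated.
Round 3: A 18, C 14, E 13. E eliminated.
Round 4: A 25, C 20. A has a majority (≥23).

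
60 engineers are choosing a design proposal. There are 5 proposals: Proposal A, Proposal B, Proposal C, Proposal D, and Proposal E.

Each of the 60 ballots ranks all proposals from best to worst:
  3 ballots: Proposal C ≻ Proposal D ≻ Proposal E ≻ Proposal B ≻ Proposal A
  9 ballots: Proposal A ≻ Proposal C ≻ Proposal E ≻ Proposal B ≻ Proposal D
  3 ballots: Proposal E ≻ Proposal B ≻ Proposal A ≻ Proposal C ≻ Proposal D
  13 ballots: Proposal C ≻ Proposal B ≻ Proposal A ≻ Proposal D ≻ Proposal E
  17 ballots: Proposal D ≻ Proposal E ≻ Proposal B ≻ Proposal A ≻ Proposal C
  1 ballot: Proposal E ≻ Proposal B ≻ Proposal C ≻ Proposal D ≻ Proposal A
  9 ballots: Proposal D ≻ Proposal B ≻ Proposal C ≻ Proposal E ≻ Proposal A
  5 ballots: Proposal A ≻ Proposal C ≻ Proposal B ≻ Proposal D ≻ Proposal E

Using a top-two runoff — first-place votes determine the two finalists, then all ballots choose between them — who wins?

Proposal C

Round 1 first-place votes: Proposal A 14, Proposal B 0, Proposal C 16, Proposal D 26, Proposal E 4. Proposal D and Proposal C advance.
Runoff: Proposal D is ranked above Proposal C on 26 ballots, Proposal C above Proposal D on 34.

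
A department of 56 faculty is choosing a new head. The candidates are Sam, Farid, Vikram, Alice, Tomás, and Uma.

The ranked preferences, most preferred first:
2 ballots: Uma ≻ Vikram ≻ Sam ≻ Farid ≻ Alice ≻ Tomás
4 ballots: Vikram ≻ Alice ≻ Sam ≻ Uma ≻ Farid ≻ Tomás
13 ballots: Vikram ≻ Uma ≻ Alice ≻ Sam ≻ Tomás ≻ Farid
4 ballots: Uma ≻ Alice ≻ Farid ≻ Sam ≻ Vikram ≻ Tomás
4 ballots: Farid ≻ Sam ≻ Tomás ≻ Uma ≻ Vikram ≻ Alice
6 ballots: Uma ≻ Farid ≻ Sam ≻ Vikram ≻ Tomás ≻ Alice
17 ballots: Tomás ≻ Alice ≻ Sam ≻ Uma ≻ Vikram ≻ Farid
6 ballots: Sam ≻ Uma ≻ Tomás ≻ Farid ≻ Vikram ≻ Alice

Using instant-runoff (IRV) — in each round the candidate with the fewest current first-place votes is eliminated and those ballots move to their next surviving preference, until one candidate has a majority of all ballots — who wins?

Round 1: Sam 6, Farid 4, Vikram 17, Alice 0, Tomás 17, Uma 12. Alice eliminated.
Round 2: Sam 6, Farid 4, Vikram 17, Tomás 17, Uma 12. Farid eliminated.
Round 3: Sam 10, Vikram 17, Tomás 17, Uma 12. Sam eliminated.
Round 4: Vikram 17, Tomás 21, Uma 18. Vikram eliminated.
Round 5: Tomás 21, Uma 35. Uma has a majority (≥29).

Uma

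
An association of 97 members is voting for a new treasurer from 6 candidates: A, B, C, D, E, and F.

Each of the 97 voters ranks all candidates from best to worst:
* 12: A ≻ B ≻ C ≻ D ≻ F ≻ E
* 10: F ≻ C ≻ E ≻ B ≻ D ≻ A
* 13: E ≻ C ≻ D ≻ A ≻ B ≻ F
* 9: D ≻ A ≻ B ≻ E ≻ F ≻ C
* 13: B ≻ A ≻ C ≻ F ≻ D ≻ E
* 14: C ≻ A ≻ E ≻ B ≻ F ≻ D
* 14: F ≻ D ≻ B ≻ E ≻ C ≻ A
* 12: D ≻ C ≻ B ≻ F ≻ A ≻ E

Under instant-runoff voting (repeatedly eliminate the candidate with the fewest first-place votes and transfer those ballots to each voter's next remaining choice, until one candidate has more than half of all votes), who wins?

Round 1: A 12, B 13, C 14, D 21, E 13, F 24. A eliminated.
Round 2: B 25, C 14, D 21, E 13, F 24. E eliminated.
Round 3: B 25, C 27, D 21, F 24. D eliminated.
Round 4: B 34, C 39, F 24. F eliminated.
Round 5: B 48, C 49. C has a majority (≥49).

C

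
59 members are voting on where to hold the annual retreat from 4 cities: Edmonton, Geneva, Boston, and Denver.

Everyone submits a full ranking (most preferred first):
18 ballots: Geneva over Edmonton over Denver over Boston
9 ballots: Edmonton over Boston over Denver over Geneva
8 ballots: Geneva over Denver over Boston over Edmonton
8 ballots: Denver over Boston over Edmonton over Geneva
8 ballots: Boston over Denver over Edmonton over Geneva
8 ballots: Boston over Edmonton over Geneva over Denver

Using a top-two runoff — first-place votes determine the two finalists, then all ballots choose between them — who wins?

Boston

Round 1 first-place votes: Edmonton 9, Geneva 26, Boston 16, Denver 8. Geneva and Boston advance.
Runoff: Geneva is ranked above Boston on 26 ballots, Boston above Geneva on 33.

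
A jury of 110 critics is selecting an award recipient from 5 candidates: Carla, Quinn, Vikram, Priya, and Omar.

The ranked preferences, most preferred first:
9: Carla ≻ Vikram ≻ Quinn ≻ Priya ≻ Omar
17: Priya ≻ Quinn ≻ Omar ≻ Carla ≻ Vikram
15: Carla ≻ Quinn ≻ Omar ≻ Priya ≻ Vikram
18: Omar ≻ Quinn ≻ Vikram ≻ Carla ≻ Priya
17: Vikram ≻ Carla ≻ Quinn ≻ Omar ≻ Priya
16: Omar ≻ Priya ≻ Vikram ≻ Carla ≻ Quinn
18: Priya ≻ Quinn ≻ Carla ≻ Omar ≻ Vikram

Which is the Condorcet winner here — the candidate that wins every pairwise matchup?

Carla

Carla vs Quinn: 57–53
Carla vs Vikram: 59–51
Carla vs Priya: 59–51
Carla vs Omar: 59–51
Carla beats every other candidate.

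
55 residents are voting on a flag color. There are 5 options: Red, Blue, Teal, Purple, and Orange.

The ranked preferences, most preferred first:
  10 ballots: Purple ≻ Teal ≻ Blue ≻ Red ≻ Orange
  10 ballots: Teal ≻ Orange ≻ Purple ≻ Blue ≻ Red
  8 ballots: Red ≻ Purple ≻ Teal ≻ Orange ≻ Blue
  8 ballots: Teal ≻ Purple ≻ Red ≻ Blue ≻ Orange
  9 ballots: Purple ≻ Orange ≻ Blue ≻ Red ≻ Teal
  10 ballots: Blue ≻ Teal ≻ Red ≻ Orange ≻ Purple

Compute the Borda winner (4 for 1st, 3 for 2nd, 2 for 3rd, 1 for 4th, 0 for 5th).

Teal

Red: 10×1 + 10×0 + 8×4 + 8×2 + 9×1 + 10×2 = 87
Blue: 10×2 + 10×1 + 8×0 + 8×1 + 9×2 + 10×4 = 96
Teal: 10×3 + 10×4 + 8×2 + 8×4 + 9×0 + 10×3 = 148
Purple: 10×4 + 10×2 + 8×3 + 8×3 + 9×4 + 10×0 = 144
Orange: 10×0 + 10×3 + 8×1 + 8×0 + 9×3 + 10×1 = 75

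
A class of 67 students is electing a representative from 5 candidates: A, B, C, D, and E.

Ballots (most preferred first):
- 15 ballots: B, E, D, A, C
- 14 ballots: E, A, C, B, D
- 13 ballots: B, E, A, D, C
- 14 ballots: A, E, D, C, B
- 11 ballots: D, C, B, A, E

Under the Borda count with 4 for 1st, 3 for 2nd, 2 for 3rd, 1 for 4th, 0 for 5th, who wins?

E

A: 15×1 + 14×3 + 13×2 + 14×4 + 11×1 = 150
B: 15×4 + 14×1 + 13×4 + 14×0 + 11×2 = 148
C: 15×0 + 14×2 + 13×0 + 14×1 + 11×3 = 75
D: 15×2 + 14×0 + 13×1 + 14×2 + 11×4 = 115
E: 15×3 + 14×4 + 13×3 + 14×3 + 11×0 = 182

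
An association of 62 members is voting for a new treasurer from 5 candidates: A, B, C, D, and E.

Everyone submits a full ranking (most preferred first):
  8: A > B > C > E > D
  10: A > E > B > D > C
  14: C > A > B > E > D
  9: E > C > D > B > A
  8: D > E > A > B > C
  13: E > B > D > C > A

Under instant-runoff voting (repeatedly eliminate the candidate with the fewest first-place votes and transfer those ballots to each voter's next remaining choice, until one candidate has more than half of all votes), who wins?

Round 1: A 18, B 0, C 14, D 8, E 22. B eliminated.
Round 2: A 18, C 14, D 8, E 22. D eliminated.
Round 3: A 18, C 14, E 30. C eliminated.
Round 4: A 32, E 30. A has a majority (≥32).

A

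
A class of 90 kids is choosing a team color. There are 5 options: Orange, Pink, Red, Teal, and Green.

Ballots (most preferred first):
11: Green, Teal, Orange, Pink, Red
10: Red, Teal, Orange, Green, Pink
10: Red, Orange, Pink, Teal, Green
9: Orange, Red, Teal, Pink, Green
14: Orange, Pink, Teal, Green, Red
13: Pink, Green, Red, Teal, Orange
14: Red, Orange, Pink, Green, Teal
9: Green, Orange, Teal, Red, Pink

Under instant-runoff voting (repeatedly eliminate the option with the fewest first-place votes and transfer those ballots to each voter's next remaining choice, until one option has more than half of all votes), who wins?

Round 1: Orange 23, Pink 13, Red 34, Teal 0, Green 20. Teal eliminated.
Round 2: Orange 23, Pink 13, Red 34, Green 20. Pink eliminated.
Round 3: Orange 23, Red 34, Green 33. Orange eliminated.
Round 4: Red 43, Green 47. Green has a majority (≥46).

Green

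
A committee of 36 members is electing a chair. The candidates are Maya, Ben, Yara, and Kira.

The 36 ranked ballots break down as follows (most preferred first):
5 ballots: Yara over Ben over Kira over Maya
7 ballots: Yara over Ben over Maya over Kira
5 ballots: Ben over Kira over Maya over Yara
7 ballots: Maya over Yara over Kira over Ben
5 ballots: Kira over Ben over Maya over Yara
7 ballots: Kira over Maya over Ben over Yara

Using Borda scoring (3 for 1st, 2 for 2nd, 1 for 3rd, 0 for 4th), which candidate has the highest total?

Kira

Maya: 5×0 + 7×1 + 5×1 + 7×3 + 5×1 + 7×2 = 52
Ben: 5×2 + 7×2 + 5×3 + 7×0 + 5×2 + 7×1 = 56
Yara: 5×3 + 7×3 + 5×0 + 7×2 + 5×0 + 7×0 = 50
Kira: 5×1 + 7×0 + 5×2 + 7×1 + 5×3 + 7×3 = 58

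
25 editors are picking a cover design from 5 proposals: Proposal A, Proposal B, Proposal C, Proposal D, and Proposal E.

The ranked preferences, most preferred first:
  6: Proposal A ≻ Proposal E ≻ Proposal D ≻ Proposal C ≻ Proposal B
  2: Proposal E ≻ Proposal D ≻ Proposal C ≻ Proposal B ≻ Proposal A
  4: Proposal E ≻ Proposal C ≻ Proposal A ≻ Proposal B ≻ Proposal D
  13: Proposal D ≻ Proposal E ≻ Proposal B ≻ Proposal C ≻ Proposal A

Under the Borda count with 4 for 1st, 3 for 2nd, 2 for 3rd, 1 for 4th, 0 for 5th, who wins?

Proposal E

Proposal A: 6×4 + 2×0 + 4×2 + 13×0 = 32
Proposal B: 6×0 + 2×1 + 4×1 + 13×2 = 32
Proposal C: 6×1 + 2×2 + 4×3 + 13×1 = 35
Proposal D: 6×2 + 2×3 + 4×0 + 13×4 = 70
Proposal E: 6×3 + 2×4 + 4×4 + 13×3 = 81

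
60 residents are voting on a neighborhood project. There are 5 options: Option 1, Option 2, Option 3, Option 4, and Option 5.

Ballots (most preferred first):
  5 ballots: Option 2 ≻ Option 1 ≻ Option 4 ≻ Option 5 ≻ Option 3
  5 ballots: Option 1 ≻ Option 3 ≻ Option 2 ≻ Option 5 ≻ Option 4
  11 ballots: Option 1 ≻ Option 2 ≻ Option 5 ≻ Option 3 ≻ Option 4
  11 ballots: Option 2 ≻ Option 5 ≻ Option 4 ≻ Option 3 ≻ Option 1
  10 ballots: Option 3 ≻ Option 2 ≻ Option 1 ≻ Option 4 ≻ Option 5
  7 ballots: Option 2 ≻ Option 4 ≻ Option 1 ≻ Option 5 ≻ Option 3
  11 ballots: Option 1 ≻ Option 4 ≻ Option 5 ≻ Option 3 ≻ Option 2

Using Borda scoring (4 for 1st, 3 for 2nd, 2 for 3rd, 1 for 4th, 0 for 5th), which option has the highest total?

Option 1: 5×3 + 5×4 + 11×4 + 11×0 + 10×2 + 7×2 + 11×4 = 157
Option 2: 5×4 + 5×2 + 11×3 + 11×4 + 10×3 + 7×4 + 11×0 = 165
Option 3: 5×0 + 5×3 + 11×1 + 11×1 + 10×4 + 7×0 + 11×1 = 88
Option 4: 5×2 + 5×0 + 11×0 + 11×2 + 10×1 + 7×3 + 11×3 = 96
Option 5: 5×1 + 5×1 + 11×2 + 11×3 + 10×0 + 7×1 + 11×2 = 94

Option 2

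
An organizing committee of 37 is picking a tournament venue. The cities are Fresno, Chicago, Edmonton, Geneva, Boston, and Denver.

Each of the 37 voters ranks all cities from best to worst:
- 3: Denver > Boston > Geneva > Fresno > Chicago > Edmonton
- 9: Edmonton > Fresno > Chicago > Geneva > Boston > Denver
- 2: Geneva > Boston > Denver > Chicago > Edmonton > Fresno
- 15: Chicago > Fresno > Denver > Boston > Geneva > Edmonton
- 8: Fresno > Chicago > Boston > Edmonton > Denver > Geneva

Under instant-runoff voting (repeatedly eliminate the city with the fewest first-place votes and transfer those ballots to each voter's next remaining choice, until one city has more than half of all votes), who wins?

Fresno

Round 1: Fresno 8, Chicago 15, Edmonton 9, Geneva 2, Boston 0, Denver 3. Boston eliminated.
Round 2: Fresno 8, Chicago 15, Edmonton 9, Geneva 2, Denver 3. Geneva eliminated.
Round 3: Fresno 8, Chicago 15, Edmonton 9, Denver 5. Denver eliminated.
Round 4: Fresno 11, Chicago 17, Edmonton 9. Edmonton eliminated.
Round 5: Fresno 20, Chicago 17. Fresno has a majority (≥19).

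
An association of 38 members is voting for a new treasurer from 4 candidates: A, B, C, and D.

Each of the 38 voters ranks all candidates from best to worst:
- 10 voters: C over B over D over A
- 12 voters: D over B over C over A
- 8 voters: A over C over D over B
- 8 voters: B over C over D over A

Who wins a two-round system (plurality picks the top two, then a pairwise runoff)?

Round 1 first-place votes: A 8, B 8, C 10, D 12. D and C advance.
Runoff: D is ranked above C on 12 ballots, C above D on 26.

C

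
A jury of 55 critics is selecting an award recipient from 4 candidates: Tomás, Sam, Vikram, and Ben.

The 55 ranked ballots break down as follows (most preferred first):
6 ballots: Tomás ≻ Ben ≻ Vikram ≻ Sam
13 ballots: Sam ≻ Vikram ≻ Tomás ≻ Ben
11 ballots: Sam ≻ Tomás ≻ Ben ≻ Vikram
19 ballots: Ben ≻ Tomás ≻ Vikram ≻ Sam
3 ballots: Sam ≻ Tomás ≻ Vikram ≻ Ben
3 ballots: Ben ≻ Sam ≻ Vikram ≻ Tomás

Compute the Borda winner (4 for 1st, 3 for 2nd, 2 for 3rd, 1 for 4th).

Tomás: 6×4 + 13×2 + 11×3 + 19×3 + 3×3 + 3×1 = 152
Sam: 6×1 + 13×4 + 11×4 + 19×1 + 3×4 + 3×3 = 142
Vikram: 6×2 + 13×3 + 11×1 + 19×2 + 3×2 + 3×2 = 112
Ben: 6×3 + 13×1 + 11×2 + 19×4 + 3×1 + 3×4 = 144

Tomás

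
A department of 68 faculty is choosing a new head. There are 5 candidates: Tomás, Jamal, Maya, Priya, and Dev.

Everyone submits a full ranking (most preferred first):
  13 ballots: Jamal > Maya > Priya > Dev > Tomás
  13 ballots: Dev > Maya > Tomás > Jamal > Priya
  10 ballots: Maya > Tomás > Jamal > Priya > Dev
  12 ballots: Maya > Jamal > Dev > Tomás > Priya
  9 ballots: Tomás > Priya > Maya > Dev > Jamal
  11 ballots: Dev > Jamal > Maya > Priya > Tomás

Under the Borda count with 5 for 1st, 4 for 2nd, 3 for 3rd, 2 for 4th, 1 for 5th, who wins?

Tomás: 13×1 + 13×3 + 10×4 + 12×2 + 9×5 + 11×1 = 172
Jamal: 13×5 + 13×2 + 10×3 + 12×4 + 9×1 + 11×4 = 222
Maya: 13×4 + 13×4 + 10×5 + 12×5 + 9×3 + 11×3 = 274
Priya: 13×3 + 13×1 + 10×2 + 12×1 + 9×4 + 11×2 = 142
Dev: 13×2 + 13×5 + 10×1 + 12×3 + 9×2 + 11×5 = 210

Maya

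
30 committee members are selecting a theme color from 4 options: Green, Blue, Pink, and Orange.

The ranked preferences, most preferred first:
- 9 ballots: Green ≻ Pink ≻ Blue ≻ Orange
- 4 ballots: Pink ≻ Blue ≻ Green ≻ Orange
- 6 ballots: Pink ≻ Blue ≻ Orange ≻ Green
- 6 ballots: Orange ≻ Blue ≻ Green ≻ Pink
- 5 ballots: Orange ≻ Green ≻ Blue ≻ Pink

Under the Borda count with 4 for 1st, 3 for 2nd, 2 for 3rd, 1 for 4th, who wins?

Pink

Green: 9×4 + 4×2 + 6×1 + 6×2 + 5×3 = 77
Blue: 9×2 + 4×3 + 6×3 + 6×3 + 5×2 = 76
Pink: 9×3 + 4×4 + 6×4 + 6×1 + 5×1 = 78
Orange: 9×1 + 4×1 + 6×2 + 6×4 + 5×4 = 69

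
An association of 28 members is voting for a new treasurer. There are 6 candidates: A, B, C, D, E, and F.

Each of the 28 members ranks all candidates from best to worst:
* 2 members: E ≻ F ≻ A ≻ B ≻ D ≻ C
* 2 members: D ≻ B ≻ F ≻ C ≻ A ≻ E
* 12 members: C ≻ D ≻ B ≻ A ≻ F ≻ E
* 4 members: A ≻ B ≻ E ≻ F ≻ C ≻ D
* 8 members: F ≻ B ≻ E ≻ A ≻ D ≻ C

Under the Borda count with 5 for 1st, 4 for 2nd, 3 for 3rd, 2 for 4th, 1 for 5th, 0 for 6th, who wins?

B

A: 2×3 + 2×1 + 12×2 + 4×5 + 8×2 = 68
B: 2×2 + 2×4 + 12×3 + 4×4 + 8×4 = 96
C: 2×0 + 2×2 + 12×5 + 4×1 + 8×0 = 68
D: 2×1 + 2×5 + 12×4 + 4×0 + 8×1 = 68
E: 2×5 + 2×0 + 12×0 + 4×3 + 8×3 = 46
F: 2×4 + 2×3 + 12×1 + 4×2 + 8×5 = 74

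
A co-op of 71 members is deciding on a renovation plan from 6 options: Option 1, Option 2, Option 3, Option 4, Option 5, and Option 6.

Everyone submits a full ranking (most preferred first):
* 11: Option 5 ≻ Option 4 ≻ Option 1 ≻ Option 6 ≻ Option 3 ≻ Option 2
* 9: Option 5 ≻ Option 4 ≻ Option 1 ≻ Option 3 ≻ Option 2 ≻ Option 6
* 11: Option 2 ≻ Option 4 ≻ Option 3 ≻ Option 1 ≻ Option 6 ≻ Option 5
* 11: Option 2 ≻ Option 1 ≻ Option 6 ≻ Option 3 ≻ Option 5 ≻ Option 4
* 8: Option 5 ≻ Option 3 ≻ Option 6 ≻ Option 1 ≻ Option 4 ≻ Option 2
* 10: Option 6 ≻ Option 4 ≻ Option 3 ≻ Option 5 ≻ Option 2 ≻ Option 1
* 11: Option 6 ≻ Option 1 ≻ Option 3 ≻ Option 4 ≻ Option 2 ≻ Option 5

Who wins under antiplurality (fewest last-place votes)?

Last-place votes: Option 1 10, Option 2 19, Option 3 0, Option 4 11, Option 5 22, Option 6 9.

Option 3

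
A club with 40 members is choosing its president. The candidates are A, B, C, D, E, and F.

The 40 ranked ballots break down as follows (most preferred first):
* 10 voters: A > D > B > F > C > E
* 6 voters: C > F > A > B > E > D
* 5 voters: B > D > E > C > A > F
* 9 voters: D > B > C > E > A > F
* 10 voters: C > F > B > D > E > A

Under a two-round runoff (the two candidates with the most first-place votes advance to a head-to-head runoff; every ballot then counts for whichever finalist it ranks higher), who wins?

C

Round 1 first-place votes: A 10, B 5, C 16, D 9, E 0, F 0. C and A advance.
Runoff: C is ranked above A on 30 ballots, A above C on 10.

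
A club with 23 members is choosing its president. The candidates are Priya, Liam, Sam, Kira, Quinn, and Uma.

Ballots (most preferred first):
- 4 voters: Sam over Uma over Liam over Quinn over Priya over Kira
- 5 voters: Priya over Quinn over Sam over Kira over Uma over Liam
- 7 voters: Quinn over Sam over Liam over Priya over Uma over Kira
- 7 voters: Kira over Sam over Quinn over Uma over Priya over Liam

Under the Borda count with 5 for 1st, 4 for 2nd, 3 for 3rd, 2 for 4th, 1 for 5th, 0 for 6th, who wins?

Priya: 4×1 + 5×5 + 7×2 + 7×1 = 50
Liam: 4×3 + 5×0 + 7×3 + 7×0 = 33
Sam: 4×5 + 5×3 + 7×4 + 7×4 = 91
Kira: 4×0 + 5×2 + 7×0 + 7×5 = 45
Quinn: 4×2 + 5×4 + 7×5 + 7×3 = 84
Uma: 4×4 + 5×1 + 7×1 + 7×2 = 42

Sam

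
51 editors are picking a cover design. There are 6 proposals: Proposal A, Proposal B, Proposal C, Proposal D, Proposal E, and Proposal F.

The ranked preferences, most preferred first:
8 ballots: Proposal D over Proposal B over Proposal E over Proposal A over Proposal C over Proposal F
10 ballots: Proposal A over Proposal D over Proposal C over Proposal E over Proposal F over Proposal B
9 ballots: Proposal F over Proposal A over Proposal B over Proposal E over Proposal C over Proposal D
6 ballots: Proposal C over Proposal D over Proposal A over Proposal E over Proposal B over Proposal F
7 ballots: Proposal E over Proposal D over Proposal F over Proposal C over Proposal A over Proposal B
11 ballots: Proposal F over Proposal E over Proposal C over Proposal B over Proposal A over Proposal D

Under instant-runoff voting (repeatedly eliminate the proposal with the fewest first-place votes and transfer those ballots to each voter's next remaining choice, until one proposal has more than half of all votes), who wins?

Round 1: Proposal A 10, Proposal B 0, Proposal C 6, Proposal D 8, Proposal E 7, Proposal F 20. Proposal B eliminated.
Round 2: Proposal A 10, Proposal C 6, Proposal D 8, Proposal E 7, Proposal F 20. Proposal C eliminated.
Round 3: Proposal A 10, Proposal D 14, Proposal E 7, Proposal F 20. Proposal E eliminated.
Round 4: Proposal A 10, Proposal D 21, Proposal F 20. Proposal A eliminated.
Round 5: Proposal D 31, Proposal F 20. Proposal D has a majority (≥26).

Proposal D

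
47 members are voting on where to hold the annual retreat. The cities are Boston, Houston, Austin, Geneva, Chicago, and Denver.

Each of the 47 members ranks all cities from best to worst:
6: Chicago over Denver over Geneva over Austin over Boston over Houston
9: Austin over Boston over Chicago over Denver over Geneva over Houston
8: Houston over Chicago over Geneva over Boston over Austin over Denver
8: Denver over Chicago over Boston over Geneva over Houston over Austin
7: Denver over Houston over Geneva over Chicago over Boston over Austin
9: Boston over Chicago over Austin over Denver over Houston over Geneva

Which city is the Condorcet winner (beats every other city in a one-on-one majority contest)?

Chicago

Chicago vs Boston: 29–18
Chicago vs Houston: 32–15
Chicago vs Austin: 38–9
Chicago vs Geneva: 40–7
Chicago vs Denver: 32–15
Chicago beats every other city.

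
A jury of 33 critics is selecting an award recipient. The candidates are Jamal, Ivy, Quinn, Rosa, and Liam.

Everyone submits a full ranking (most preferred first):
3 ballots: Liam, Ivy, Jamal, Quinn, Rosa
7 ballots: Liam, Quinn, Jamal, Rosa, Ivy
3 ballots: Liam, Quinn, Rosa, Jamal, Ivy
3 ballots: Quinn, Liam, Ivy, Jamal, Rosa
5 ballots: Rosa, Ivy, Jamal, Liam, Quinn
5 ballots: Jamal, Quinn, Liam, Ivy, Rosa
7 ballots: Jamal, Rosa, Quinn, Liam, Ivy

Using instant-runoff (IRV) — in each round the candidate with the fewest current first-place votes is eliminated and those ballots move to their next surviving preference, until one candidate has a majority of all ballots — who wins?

Jamal

Round 1: Jamal 12, Ivy 0, Quinn 3, Rosa 5, Liam 13. Ivy eliminated.
Round 2: Jamal 12, Quinn 3, Rosa 5, Liam 13. Quinn eliminated.
Round 3: Jamal 12, Rosa 5, Liam 16. Rosa eliminated.
Round 4: Jamal 17, Liam 16. Jamal has a majority (≥17).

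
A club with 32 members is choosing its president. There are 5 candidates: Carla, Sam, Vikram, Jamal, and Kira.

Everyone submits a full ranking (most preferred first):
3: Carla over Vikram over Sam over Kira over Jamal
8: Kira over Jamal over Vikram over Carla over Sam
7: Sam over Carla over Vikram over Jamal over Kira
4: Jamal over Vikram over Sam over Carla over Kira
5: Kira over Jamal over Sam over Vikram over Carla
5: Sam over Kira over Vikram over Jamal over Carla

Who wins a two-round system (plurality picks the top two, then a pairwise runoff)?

Round 1 first-place votes: Carla 3, Sam 12, Vikram 0, Jamal 4, Kira 13. Kira and Sam advance.
Runoff: Kira is ranked above Sam on 13 ballots, Sam above Kira on 19.

Sam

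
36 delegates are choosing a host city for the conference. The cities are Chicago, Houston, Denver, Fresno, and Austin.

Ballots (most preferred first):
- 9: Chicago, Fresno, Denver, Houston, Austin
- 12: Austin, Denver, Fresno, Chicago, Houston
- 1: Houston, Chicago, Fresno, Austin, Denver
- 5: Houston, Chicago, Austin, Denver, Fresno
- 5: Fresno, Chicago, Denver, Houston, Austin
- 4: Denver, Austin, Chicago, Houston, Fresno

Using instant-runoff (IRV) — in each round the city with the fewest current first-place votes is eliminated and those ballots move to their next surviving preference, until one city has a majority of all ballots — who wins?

Chicago

Round 1: Chicago 9, Houston 6, Denver 4, Fresno 5, Austin 12. Denver eliminated.
Round 2: Chicago 9, Houston 6, Fresno 5, Austin 16. Fresno eliminated.
Round 3: Chicago 14, Houston 6, Austin 16. Houston eliminated.
Round 4: Chicago 20, Austin 16. Chicago has a majority (≥19).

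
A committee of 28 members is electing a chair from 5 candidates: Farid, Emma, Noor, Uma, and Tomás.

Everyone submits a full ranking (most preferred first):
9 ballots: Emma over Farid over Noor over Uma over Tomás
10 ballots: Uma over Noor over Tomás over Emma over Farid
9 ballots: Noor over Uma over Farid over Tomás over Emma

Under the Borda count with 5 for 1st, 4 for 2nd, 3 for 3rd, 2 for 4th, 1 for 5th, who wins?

Farid: 9×4 + 10×1 + 9×3 = 73
Emma: 9×5 + 10×2 + 9×1 = 74
Noor: 9×3 + 10×4 + 9×5 = 112
Uma: 9×2 + 10×5 + 9×4 = 104
Tomás: 9×1 + 10×3 + 9×2 = 57

Noor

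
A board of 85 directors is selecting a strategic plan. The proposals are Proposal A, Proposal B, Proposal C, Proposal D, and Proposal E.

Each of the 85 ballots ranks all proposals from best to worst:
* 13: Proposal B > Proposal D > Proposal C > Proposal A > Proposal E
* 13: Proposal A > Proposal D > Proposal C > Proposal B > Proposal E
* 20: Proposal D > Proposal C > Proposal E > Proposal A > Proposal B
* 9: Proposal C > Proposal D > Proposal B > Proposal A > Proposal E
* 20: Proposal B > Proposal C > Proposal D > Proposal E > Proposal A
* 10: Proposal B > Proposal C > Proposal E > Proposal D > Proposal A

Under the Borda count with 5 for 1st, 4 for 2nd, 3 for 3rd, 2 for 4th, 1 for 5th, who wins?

Proposal C

Proposal A: 13×2 + 13×5 + 20×2 + 9×2 + 20×1 + 10×1 = 179
Proposal B: 13×5 + 13×2 + 20×1 + 9×3 + 20×5 + 10×5 = 288
Proposal C: 13×3 + 13×3 + 20×4 + 9×5 + 20×4 + 10×4 = 323
Proposal D: 13×4 + 13×4 + 20×5 + 9×4 + 20×3 + 10×2 = 320
Proposal E: 13×1 + 13×1 + 20×3 + 9×1 + 20×2 + 10×3 = 165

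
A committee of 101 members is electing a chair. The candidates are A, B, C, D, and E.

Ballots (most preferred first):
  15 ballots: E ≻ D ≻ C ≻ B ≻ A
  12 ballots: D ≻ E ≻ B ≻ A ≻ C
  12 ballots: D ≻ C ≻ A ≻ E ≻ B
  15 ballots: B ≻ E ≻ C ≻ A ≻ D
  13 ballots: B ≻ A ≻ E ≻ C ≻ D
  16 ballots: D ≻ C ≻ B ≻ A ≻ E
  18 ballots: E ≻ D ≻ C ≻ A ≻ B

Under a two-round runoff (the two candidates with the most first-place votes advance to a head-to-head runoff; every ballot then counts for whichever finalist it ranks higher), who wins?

Round 1 first-place votes: A 0, B 28, C 0, D 40, E 33. D and E advance.
Runoff: D is ranked above E on 40 ballots, E above D on 61.

E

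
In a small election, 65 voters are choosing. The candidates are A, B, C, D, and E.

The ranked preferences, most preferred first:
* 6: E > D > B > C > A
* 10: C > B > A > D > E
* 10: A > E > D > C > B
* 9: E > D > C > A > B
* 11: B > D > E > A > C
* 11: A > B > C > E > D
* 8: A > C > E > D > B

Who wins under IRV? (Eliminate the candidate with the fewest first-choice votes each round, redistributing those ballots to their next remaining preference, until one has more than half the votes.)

A

Round 1: A 29, B 11, C 10, D 0, E 15. D eliminated.
Round 2: A 29, B 11, C 10, E 15. C eliminated.
Round 3: A 29, B 21, E 15. E eliminated.
Round 4: A 38, B 27. A has a majority (≥33).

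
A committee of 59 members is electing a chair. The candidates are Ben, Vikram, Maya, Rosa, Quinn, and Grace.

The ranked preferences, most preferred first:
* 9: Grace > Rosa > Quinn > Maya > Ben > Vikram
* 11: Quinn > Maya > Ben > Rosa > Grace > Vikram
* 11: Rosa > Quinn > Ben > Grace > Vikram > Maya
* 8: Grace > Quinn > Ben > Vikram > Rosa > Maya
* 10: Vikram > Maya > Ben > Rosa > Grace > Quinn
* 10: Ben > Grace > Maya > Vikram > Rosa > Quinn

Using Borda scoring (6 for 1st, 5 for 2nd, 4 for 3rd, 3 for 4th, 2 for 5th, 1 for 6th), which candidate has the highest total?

Ben: 9×2 + 11×4 + 11×4 + 8×4 + 10×4 + 10×6 = 238
Vikram: 9×1 + 11×1 + 11×2 + 8×3 + 10×6 + 10×3 = 156
Maya: 9×3 + 11×5 + 11×1 + 8×1 + 10×5 + 10×4 = 191
Rosa: 9×5 + 11×3 + 11×6 + 8×2 + 10×3 + 10×2 = 210
Quinn: 9×4 + 11×6 + 11×5 + 8×5 + 10×1 + 10×1 = 217
Grace: 9×6 + 11×2 + 11×3 + 8×6 + 10×2 + 10×5 = 227

Ben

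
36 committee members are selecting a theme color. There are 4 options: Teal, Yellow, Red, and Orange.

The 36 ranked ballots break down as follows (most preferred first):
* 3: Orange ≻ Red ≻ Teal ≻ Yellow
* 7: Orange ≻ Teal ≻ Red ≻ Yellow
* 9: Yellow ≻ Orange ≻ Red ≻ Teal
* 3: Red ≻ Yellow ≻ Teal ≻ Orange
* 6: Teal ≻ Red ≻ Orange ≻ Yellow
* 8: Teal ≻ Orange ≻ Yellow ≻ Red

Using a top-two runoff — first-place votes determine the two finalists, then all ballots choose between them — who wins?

Round 1 first-place votes: Teal 14, Yellow 9, Red 3, Orange 10. Teal and Orange advance.
Runoff: Teal is ranked above Orange on 17 ballots, Orange above Teal on 19.

Orange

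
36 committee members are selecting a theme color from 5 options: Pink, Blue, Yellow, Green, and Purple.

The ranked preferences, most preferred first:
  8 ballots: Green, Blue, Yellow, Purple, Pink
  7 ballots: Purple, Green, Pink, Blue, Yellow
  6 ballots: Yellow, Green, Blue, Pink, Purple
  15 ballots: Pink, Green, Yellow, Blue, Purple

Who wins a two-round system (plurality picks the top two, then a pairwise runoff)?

Green

Round 1 first-place votes: Pink 15, Blue 0, Yellow 6, Green 8, Purple 7. Pink and Green advance.
Runoff: Pink is ranked above Green on 15 ballots, Green above Pink on 21.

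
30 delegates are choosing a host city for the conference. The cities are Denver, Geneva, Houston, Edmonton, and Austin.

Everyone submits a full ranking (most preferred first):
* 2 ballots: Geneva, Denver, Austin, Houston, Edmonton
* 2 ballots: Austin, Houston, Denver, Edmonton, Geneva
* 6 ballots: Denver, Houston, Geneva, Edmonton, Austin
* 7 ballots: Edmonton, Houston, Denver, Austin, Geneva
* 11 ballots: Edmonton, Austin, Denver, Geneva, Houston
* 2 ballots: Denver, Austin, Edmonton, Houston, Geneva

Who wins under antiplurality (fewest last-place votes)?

Denver

Last-place votes: Denver 0, Geneva 11, Houston 11, Edmonton 2, Austin 6.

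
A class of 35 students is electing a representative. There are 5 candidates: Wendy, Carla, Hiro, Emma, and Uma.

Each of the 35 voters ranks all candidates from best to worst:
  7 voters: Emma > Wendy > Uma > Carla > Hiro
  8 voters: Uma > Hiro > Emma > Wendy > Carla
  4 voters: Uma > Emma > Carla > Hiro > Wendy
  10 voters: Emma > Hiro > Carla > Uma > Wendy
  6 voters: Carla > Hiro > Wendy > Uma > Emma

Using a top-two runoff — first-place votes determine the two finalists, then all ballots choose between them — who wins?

Round 1 first-place votes: Wendy 0, Carla 6, Hiro 0, Emma 17, Uma 12. Emma and Uma advance.
Runoff: Emma is ranked above Uma on 17 ballots, Uma above Emma on 18.

Uma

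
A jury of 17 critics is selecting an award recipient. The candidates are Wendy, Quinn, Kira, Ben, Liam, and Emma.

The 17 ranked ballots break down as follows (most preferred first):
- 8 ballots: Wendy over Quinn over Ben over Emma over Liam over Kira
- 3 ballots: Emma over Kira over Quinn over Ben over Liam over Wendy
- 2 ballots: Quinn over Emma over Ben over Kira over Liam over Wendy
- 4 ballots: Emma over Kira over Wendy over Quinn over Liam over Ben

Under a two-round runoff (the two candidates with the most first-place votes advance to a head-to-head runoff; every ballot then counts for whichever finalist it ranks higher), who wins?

Emma

Round 1 first-place votes: Wendy 8, Quinn 2, Kira 0, Ben 0, Liam 0, Emma 7. Wendy and Emma advance.
Runoff: Wendy is ranked above Emma on 8 ballots, Emma above Wendy on 9.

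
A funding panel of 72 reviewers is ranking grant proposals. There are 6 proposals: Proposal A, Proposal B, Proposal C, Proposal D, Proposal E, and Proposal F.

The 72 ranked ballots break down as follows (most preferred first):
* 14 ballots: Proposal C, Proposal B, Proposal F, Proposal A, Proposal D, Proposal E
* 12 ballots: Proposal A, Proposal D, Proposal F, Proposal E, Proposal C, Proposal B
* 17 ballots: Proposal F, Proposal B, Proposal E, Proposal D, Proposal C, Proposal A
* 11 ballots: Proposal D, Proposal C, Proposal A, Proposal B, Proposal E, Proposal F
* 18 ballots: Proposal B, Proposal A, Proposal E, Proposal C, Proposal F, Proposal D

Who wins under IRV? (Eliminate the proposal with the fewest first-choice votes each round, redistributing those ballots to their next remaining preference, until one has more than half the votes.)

Round 1: Proposal A 12, Proposal B 18, Proposal C 14, Proposal D 11, Proposal E 0, Proposal F 17. Proposal E eliminated.
Round 2: Proposal A 12, Proposal B 18, Proposal C 14, Proposal D 11, Proposal F 17. Proposal D eliminated.
Round 3: Proposal A 12, Proposal B 18, Proposal C 25, Proposal F 17. Proposal A eliminated.
Round 4: Proposal B 18, Proposal C 25, Proposal F 29. Proposal B eliminated.
Round 5: Proposal C 43, Proposal F 29. Proposal C has a majority (≥37).

Proposal C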